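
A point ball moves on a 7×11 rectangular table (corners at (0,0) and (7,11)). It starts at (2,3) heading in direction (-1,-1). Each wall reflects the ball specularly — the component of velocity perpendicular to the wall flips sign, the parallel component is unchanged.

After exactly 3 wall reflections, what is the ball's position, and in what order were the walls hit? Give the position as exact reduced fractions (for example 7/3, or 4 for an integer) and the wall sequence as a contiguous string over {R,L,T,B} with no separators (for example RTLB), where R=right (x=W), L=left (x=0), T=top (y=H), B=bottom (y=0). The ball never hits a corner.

1. t=2 → L at (0,1); v=(1,-1)
2. t=1 → B at (1,0); v=(1,1)
3. t=6 → R at (7,6); v=(-1,1)

Final position: (7,6)
Wall sequence: LBR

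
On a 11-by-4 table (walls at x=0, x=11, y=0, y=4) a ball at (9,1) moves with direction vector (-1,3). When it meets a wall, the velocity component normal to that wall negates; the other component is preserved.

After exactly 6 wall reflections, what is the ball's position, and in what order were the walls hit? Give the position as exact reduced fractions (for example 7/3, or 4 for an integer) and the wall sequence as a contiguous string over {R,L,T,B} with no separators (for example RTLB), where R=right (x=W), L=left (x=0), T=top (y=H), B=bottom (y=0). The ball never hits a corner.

1. t=1 → T at (8,4); v=(-1,-3)
2. t=4/3 → B at (20/3,0); v=(-1,3)
3. t=4/3 → T at (16/3,4); v=(-1,-3)
4. t=4/3 → B at (4,0); v=(-1,3)
5. t=4/3 → T at (8/3,4); v=(-1,-3)
6. t=4/3 → B at (4/3,0); v=(-1,3)

Final position: (4/3,0)
Wall sequence: TBTBTB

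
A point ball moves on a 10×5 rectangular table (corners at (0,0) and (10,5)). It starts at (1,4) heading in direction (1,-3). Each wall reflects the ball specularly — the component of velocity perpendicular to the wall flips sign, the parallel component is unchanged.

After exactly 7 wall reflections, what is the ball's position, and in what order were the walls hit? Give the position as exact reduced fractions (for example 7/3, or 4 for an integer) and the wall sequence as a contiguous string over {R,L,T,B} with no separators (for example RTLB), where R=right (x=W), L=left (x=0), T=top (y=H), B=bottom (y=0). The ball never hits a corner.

Final position: (28/3,5)
Wall sequence: BTBTBRT

1. t=4/3 → B at (7/3,0); v=(1,3)
2. t=5/3 → T at (4,5); v=(1,-3)
3. t=5/3 → B at (17/3,0); v=(1,3)
4. t=5/3 → T at (22/3,5); v=(1,-3)
5. t=5/3 → B at (9,0); v=(1,3)
6. t=1 → R at (10,3); v=(-1,3)
7. t=2/3 → T at (28/3,5); v=(-1,-3)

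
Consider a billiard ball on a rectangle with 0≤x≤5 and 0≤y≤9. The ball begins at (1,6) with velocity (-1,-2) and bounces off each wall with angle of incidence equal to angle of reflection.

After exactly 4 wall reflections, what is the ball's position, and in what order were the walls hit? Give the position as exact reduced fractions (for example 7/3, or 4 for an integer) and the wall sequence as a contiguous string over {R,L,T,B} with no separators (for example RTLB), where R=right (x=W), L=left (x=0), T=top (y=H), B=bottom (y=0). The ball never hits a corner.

Final position: (7/2,9)
Wall sequence: LBRT

1. t=1 → L at (0,4); v=(1,-2)
2. t=2 → B at (2,0); v=(1,2)
3. t=3 → R at (5,6); v=(-1,2)
4. t=3/2 → T at (7/2,9); v=(-1,-2)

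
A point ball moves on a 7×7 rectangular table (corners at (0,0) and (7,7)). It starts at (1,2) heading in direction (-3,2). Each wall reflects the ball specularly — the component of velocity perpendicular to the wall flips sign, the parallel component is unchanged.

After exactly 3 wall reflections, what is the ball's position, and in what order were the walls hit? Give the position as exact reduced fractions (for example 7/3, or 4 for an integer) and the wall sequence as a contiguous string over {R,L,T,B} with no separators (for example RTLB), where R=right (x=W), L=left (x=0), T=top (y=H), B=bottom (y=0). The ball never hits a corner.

Final position: (7,20/3)
Wall sequence: LTR

1. t=1/3 → L at (0,8/3); v=(3,2)
2. t=13/6 → T at (13/2,7); v=(3,-2)
3. t=1/6 → R at (7,20/3); v=(-3,-2)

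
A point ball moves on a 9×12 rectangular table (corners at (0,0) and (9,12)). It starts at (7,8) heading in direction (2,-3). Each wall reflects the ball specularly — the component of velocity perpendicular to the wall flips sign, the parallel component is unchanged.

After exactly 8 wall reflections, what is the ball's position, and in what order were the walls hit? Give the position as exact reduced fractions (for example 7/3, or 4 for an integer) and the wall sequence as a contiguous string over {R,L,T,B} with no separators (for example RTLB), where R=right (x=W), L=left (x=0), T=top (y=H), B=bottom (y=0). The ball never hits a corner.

1. t=1 → R at (9,5); v=(-2,-3)
2. t=5/3 → B at (17/3,0); v=(-2,3)
3. t=17/6 → L at (0,17/2); v=(2,3)
4. t=7/6 → T at (7/3,12); v=(2,-3)
5. t=10/3 → R at (9,2); v=(-2,-3)
6. t=2/3 → B at (23/3,0); v=(-2,3)
7. t=23/6 → L at (0,23/2); v=(2,3)
8. t=1/6 → T at (1/3,12); v=(2,-3)

Final position: (1/3,12)
Wall sequence: RBLTRBLT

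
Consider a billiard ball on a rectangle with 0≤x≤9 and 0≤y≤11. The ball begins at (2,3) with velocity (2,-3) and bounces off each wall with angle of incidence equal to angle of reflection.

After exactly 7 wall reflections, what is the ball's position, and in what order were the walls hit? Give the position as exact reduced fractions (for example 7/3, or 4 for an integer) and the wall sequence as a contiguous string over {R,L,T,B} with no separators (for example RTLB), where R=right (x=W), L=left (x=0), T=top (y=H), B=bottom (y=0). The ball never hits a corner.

1. t=1 → B at (4,0); v=(2,3)
2. t=5/2 → R at (9,15/2); v=(-2,3)
3. t=7/6 → T at (20/3,11); v=(-2,-3)
4. t=10/3 → L at (0,1); v=(2,-3)
5. t=1/3 → B at (2/3,0); v=(2,3)
6. t=11/3 → T at (8,11); v=(2,-3)
7. t=1/2 → R at (9,19/2); v=(-2,-3)

Final position: (9,19/2)
Wall sequence: BRTLBTR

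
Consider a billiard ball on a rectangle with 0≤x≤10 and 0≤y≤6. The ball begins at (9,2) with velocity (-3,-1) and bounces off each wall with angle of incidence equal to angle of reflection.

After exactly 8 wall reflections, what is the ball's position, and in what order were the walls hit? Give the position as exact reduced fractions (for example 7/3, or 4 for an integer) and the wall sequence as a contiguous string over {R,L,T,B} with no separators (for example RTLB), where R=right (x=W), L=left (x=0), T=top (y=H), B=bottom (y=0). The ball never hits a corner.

1. t=2 → B at (3,0); v=(-3,1)
2. t=1 → L at (0,1); v=(3,1)
3. t=10/3 → R at (10,13/3); v=(-3,1)
4. t=5/3 → T at (5,6); v=(-3,-1)
5. t=5/3 → L at (0,13/3); v=(3,-1)
6. t=10/3 → R at (10,1); v=(-3,-1)
7. t=1 → B at (7,0); v=(-3,1)
8. t=7/3 → L at (0,7/3); v=(3,1)

Final position: (0,7/3)
Wall sequence: BLRTLRBL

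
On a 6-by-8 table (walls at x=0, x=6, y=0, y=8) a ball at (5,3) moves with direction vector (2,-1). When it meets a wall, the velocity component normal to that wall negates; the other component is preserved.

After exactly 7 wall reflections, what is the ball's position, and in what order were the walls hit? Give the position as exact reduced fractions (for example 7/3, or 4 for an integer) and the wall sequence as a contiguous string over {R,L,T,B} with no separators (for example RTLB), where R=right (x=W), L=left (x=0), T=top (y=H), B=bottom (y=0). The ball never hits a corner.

Final position: (6,13/2)
Wall sequence: RBLRLTR

1. t=1/2 → R at (6,5/2); v=(-2,-1)
2. t=5/2 → B at (1,0); v=(-2,1)
3. t=1/2 → L at (0,1/2); v=(2,1)
4. t=3 → R at (6,7/2); v=(-2,1)
5. t=3 → L at (0,13/2); v=(2,1)
6. t=3/2 → T at (3,8); v=(2,-1)
7. t=3/2 → R at (6,13/2); v=(-2,-1)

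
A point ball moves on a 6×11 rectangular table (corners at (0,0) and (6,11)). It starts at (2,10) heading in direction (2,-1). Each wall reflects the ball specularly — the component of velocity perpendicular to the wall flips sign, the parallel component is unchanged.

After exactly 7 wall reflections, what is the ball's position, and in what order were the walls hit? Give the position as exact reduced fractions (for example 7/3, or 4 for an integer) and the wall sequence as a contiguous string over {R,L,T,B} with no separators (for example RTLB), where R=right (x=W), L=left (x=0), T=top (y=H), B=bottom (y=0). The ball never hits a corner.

1. t=2 → R at (6,8); v=(-2,-1)
2. t=3 → L at (0,5); v=(2,-1)
3. t=3 → R at (6,2); v=(-2,-1)
4. t=2 → B at (2,0); v=(-2,1)
5. t=1 → L at (0,1); v=(2,1)
6. t=3 → R at (6,4); v=(-2,1)
7. t=3 → L at (0,7); v=(2,1)

Final position: (0,7)
Wall sequence: RLRBLRL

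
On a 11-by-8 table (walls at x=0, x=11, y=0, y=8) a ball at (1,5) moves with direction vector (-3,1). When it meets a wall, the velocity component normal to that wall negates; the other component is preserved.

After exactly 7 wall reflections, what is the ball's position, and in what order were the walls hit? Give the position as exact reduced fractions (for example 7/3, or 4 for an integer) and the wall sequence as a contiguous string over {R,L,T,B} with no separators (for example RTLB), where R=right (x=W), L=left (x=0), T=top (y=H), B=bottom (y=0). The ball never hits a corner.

Final position: (0,4)
Wall sequence: LTRLBRL

1. t=1/3 → L at (0,16/3); v=(3,1)
2. t=8/3 → T at (8,8); v=(3,-1)
3. t=1 → R at (11,7); v=(-3,-1)
4. t=11/3 → L at (0,10/3); v=(3,-1)
5. t=10/3 → B at (10,0); v=(3,1)
6. t=1/3 → R at (11,1/3); v=(-3,1)
7. t=11/3 → L at (0,4); v=(3,1)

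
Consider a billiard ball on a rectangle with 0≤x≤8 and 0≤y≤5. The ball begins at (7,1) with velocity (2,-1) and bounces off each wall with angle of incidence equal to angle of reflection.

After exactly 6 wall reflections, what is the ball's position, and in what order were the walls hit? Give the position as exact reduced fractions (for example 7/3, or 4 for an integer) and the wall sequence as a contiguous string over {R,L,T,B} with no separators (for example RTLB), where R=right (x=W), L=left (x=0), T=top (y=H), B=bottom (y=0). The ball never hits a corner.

1. t=1/2 → R at (8,1/2); v=(-2,-1)
2. t=1/2 → B at (7,0); v=(-2,1)
3. t=7/2 → L at (0,7/2); v=(2,1)
4. t=3/2 → T at (3,5); v=(2,-1)
5. t=5/2 → R at (8,5/2); v=(-2,-1)
6. t=5/2 → B at (3,0); v=(-2,1)

Final position: (3,0)
Wall sequence: RBLTRB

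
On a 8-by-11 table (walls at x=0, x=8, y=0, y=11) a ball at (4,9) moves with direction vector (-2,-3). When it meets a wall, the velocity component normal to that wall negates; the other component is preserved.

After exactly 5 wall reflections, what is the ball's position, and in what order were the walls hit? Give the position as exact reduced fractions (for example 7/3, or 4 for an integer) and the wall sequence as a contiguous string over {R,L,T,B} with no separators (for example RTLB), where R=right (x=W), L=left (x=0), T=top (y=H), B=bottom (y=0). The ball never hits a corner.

Final position: (0,1)
Wall sequence: LBRTL

1. t=2 → L at (0,3); v=(2,-3)
2. t=1 → B at (2,0); v=(2,3)
3. t=3 → R at (8,9); v=(-2,3)
4. t=2/3 → T at (20/3,11); v=(-2,-3)
5. t=10/3 → L at (0,1); v=(2,-3)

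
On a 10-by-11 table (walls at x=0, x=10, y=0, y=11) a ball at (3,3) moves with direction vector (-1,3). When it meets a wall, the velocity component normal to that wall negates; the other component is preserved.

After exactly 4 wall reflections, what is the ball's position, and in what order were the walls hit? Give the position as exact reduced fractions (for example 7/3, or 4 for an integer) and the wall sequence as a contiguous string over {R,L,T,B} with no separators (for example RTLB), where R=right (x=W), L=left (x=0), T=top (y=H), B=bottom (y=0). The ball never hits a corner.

Final position: (7,11)
Wall sequence: TLBT

1. t=8/3 → T at (1/3,11); v=(-1,-3)
2. t=1/3 → L at (0,10); v=(1,-3)
3. t=10/3 → B at (10/3,0); v=(1,3)
4. t=11/3 → T at (7,11); v=(1,-3)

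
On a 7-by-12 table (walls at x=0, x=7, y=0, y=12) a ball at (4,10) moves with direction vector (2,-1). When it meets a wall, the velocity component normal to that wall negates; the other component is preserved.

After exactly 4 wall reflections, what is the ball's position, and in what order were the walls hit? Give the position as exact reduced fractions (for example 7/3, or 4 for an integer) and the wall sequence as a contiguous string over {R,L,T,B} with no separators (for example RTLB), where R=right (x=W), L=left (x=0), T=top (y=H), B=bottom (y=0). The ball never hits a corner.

1. t=3/2 → R at (7,17/2); v=(-2,-1)
2. t=7/2 → L at (0,5); v=(2,-1)
3. t=7/2 → R at (7,3/2); v=(-2,-1)
4. t=3/2 → B at (4,0); v=(-2,1)

Final position: (4,0)
Wall sequence: RLRB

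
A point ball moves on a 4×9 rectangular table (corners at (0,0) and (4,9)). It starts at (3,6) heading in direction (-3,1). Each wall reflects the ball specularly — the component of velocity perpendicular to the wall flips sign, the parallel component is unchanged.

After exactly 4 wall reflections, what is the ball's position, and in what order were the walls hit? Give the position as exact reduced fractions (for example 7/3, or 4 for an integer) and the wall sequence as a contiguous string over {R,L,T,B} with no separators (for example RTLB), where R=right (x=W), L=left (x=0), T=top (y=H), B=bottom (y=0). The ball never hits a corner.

1. t=1 → L at (0,7); v=(3,1)
2. t=4/3 → R at (4,25/3); v=(-3,1)
3. t=2/3 → T at (2,9); v=(-3,-1)
4. t=2/3 → L at (0,25/3); v=(3,-1)

Final position: (0,25/3)
Wall sequence: LRTL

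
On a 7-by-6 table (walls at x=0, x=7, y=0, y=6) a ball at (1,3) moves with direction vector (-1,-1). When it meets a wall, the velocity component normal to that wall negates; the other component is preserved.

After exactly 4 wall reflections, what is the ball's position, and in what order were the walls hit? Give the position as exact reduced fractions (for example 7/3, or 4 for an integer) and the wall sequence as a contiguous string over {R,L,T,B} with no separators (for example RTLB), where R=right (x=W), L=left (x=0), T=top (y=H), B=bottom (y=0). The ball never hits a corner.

1. t=1 → L at (0,2); v=(1,-1)
2. t=2 → B at (2,0); v=(1,1)
3. t=5 → R at (7,5); v=(-1,1)
4. t=1 → T at (6,6); v=(-1,-1)

Final position: (6,6)
Wall sequence: LBRT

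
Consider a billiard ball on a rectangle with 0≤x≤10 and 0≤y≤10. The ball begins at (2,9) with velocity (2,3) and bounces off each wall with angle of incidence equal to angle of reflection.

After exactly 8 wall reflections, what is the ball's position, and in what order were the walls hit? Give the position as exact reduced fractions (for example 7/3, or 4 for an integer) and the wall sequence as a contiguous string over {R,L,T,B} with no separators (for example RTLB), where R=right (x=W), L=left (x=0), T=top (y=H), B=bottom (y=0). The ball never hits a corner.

Final position: (10,9)
Wall sequence: TBRTLBTR

1. t=1/3 → T at (8/3,10); v=(2,-3)
2. t=10/3 → B at (28/3,0); v=(2,3)
3. t=1/3 → R at (10,1); v=(-2,3)
4. t=3 → T at (4,10); v=(-2,-3)
5. t=2 → L at (0,4); v=(2,-3)
6. t=4/3 → B at (8/3,0); v=(2,3)
7. t=10/3 → T at (28/3,10); v=(2,-3)
8. t=1/3 → R at (10,9); v=(-2,-3)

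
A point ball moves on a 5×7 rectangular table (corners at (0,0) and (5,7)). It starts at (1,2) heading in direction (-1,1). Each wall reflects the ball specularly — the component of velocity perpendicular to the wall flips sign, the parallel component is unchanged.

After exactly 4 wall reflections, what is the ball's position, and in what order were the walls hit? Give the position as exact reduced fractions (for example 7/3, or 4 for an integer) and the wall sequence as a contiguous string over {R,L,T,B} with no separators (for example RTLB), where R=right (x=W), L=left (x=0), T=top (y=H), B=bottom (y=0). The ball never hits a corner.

Final position: (0,1)
Wall sequence: LTRL

1. t=1 → L at (0,3); v=(1,1)
2. t=4 → T at (4,7); v=(1,-1)
3. t=1 → R at (5,6); v=(-1,-1)
4. t=5 → L at (0,1); v=(1,-1)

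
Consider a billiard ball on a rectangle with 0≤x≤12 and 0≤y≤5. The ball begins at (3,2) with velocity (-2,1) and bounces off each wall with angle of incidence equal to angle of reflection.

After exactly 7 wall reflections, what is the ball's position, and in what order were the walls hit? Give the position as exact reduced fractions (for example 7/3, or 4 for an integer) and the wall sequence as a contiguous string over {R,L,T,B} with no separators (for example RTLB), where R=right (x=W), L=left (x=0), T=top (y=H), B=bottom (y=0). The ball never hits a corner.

Final position: (9,0)
Wall sequence: LTRBTLB

1. t=3/2 → L at (0,7/2); v=(2,1)
2. t=3/2 → T at (3,5); v=(2,-1)
3. t=9/2 → R at (12,1/2); v=(-2,-1)
4. t=1/2 → B at (11,0); v=(-2,1)
5. t=5 → T at (1,5); v=(-2,-1)
6. t=1/2 → L at (0,9/2); v=(2,-1)
7. t=9/2 → B at (9,0); v=(2,1)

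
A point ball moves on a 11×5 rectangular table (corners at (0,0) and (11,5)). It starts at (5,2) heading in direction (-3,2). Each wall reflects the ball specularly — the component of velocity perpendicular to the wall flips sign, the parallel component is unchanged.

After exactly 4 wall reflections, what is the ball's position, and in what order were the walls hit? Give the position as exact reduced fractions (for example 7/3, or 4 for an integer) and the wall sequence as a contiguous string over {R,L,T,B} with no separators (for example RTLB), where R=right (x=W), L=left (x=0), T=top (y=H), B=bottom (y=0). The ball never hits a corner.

Final position: (11,8/3)
Wall sequence: TLBR

1. t=3/2 → T at (1/2,5); v=(-3,-2)
2. t=1/6 → L at (0,14/3); v=(3,-2)
3. t=7/3 → B at (7,0); v=(3,2)
4. t=4/3 → R at (11,8/3); v=(-3,2)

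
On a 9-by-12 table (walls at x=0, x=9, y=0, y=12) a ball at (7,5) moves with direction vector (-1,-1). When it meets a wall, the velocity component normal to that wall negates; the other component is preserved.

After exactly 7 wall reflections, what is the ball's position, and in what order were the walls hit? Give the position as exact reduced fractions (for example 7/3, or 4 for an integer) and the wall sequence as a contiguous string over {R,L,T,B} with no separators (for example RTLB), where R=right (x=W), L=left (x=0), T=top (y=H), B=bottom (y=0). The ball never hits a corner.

Final position: (9,5)
Wall sequence: BLRTLBR

1. t=5 → B at (2,0); v=(-1,1)
2. t=2 → L at (0,2); v=(1,1)
3. t=9 → R at (9,11); v=(-1,1)
4. t=1 → T at (8,12); v=(-1,-1)
5. t=8 → L at (0,4); v=(1,-1)
6. t=4 → B at (4,0); v=(1,1)
7. t=5 → R at (9,5); v=(-1,1)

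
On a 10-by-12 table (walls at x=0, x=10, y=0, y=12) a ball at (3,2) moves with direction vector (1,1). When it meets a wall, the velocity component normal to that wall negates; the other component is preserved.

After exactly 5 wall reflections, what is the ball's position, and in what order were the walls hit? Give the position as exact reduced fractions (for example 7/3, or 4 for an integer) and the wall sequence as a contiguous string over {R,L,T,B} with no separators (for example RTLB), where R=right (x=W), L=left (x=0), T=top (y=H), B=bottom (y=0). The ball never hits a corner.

Final position: (10,5)
Wall sequence: RTLBR

1. t=7 → R at (10,9); v=(-1,1)
2. t=3 → T at (7,12); v=(-1,-1)
3. t=7 → L at (0,5); v=(1,-1)
4. t=5 → B at (5,0); v=(1,1)
5. t=5 → R at (10,5); v=(-1,1)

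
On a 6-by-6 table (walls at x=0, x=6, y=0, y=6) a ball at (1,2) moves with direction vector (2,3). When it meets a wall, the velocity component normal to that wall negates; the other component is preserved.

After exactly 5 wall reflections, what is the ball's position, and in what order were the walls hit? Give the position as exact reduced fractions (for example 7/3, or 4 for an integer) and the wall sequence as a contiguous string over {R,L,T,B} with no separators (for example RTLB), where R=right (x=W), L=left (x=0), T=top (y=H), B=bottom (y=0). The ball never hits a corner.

Final position: (0,11/2)
Wall sequence: TRBTL

1. t=4/3 → T at (11/3,6); v=(2,-3)
2. t=7/6 → R at (6,5/2); v=(-2,-3)
3. t=5/6 → B at (13/3,0); v=(-2,3)
4. t=2 → T at (1/3,6); v=(-2,-3)
5. t=1/6 → L at (0,11/2); v=(2,-3)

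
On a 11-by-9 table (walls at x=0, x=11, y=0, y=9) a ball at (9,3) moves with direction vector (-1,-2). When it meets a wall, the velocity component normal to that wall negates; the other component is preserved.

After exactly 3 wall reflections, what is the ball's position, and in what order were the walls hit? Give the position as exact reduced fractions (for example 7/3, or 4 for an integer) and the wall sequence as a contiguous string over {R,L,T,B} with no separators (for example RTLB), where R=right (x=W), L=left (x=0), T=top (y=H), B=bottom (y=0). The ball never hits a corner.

Final position: (0,3)
Wall sequence: BTL

1. t=3/2 → B at (15/2,0); v=(-1,2)
2. t=9/2 → T at (3,9); v=(-1,-2)
3. t=3 → L at (0,3); v=(1,-2)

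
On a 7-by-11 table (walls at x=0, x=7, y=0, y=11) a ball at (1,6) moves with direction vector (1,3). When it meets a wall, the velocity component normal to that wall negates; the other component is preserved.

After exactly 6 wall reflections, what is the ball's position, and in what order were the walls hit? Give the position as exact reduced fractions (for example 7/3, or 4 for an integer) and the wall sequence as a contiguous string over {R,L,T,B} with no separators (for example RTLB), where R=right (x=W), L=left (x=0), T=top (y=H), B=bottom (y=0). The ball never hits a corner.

Final position: (0,1)
Wall sequence: TBRTBL

1. t=5/3 → T at (8/3,11); v=(1,-3)
2. t=11/3 → B at (19/3,0); v=(1,3)
3. t=2/3 → R at (7,2); v=(-1,3)
4. t=3 → T at (4,11); v=(-1,-3)
5. t=11/3 → B at (1/3,0); v=(-1,3)
6. t=1/3 → L at (0,1); v=(1,3)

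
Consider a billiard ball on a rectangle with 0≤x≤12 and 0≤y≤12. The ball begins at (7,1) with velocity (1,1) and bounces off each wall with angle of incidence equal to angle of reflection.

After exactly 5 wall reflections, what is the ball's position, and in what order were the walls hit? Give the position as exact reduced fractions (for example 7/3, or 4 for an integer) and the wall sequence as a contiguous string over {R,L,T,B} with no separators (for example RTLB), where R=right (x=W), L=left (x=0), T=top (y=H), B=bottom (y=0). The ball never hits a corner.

Final position: (12,6)
Wall sequence: RTLBR

1. t=5 → R at (12,6); v=(-1,1)
2. t=6 → T at (6,12); v=(-1,-1)
3. t=6 → L at (0,6); v=(1,-1)
4. t=6 → B at (6,0); v=(1,1)
5. t=6 → R at (12,6); v=(-1,1)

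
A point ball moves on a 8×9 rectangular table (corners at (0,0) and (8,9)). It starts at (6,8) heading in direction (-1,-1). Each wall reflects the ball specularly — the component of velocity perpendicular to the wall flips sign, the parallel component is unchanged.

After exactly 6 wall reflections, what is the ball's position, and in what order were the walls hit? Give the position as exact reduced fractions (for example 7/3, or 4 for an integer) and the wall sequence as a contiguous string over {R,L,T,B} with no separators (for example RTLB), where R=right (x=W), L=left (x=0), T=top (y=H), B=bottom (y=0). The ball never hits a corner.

1. t=6 → L at (0,2); v=(1,-1)
2. t=2 → B at (2,0); v=(1,1)
3. t=6 → R at (8,6); v=(-1,1)
4. t=3 → T at (5,9); v=(-1,-1)
5. t=5 → L at (0,4); v=(1,-1)
6. t=4 → B at (4,0); v=(1,1)

Final position: (4,0)
Wall sequence: LBRTLB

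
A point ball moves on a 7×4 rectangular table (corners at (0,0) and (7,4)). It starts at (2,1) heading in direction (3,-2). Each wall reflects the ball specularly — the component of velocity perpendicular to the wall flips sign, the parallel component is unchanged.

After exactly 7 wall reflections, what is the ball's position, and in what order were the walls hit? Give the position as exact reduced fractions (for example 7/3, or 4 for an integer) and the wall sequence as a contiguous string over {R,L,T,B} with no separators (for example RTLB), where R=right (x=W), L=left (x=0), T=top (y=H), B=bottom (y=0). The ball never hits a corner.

Final position: (13/2,4)
Wall sequence: BRTLBRT

1. t=1/2 → B at (7/2,0); v=(3,2)
2. t=7/6 → R at (7,7/3); v=(-3,2)
3. t=5/6 → T at (9/2,4); v=(-3,-2)
4. t=3/2 → L at (0,1); v=(3,-2)
5. t=1/2 → B at (3/2,0); v=(3,2)
6. t=11/6 → R at (7,11/3); v=(-3,2)
7. t=1/6 → T at (13/2,4); v=(-3,-2)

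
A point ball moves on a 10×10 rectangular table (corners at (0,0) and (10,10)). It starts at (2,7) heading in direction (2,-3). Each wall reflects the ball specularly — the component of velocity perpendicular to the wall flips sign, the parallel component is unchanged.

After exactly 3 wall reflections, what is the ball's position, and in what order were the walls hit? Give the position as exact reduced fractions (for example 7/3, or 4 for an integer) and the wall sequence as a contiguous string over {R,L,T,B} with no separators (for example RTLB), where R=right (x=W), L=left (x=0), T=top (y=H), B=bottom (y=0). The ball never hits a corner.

1. t=7/3 → B at (20/3,0); v=(2,3)
2. t=5/3 → R at (10,5); v=(-2,3)
3. t=5/3 → T at (20/3,10); v=(-2,-3)

Final position: (20/3,10)
Wall sequence: BRT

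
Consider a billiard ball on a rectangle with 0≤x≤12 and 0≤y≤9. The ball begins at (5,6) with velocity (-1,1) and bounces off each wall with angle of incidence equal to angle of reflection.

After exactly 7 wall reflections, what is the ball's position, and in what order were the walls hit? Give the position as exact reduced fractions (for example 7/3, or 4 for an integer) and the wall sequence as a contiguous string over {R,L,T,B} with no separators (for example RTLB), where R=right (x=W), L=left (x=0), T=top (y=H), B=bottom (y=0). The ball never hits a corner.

1. t=3 → T at (2,9); v=(-1,-1)
2. t=2 → L at (0,7); v=(1,-1)
3. t=7 → B at (7,0); v=(1,1)
4. t=5 → R at (12,5); v=(-1,1)
5. t=4 → T at (8,9); v=(-1,-1)
6. t=8 → L at (0,1); v=(1,-1)
7. t=1 → B at (1,0); v=(1,1)

Final position: (1,0)
Wall sequence: TLBRTLB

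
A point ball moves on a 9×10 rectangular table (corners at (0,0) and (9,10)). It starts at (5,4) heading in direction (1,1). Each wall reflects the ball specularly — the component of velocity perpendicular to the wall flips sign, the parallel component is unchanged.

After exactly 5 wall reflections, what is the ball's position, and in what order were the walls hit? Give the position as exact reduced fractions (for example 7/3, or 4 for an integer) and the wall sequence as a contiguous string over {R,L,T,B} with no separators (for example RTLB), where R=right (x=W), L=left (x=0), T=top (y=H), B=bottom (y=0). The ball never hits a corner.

1. t=4 → R at (9,8); v=(-1,1)
2. t=2 → T at (7,10); v=(-1,-1)
3. t=7 → L at (0,3); v=(1,-1)
4. t=3 → B at (3,0); v=(1,1)
5. t=6 → R at (9,6); v=(-1,1)

Final position: (9,6)
Wall sequence: RTLBR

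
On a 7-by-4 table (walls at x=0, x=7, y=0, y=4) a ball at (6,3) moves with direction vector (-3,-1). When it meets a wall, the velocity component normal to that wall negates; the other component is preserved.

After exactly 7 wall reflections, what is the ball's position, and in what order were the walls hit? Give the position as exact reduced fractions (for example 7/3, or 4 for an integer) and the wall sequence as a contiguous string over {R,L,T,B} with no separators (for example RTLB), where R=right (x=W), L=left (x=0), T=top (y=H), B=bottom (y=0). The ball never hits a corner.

Final position: (1,0)
Wall sequence: LBRLTRB

1. t=2 → L at (0,1); v=(3,-1)
2. t=1 → B at (3,0); v=(3,1)
3. t=4/3 → R at (7,4/3); v=(-3,1)
4. t=7/3 → L at (0,11/3); v=(3,1)
5. t=1/3 → T at (1,4); v=(3,-1)
6. t=2 → R at (7,2); v=(-3,-1)
7. t=2 → B at (1,0); v=(-3,1)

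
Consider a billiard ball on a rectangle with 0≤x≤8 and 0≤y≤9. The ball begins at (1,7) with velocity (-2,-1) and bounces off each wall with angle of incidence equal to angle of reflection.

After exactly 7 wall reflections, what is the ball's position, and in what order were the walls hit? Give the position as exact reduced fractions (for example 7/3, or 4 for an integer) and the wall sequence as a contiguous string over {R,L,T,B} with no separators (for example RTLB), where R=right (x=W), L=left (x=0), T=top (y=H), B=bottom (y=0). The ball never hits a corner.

Final position: (0,17/2)
Wall sequence: LRBLRTL

1. t=1/2 → L at (0,13/2); v=(2,-1)
2. t=4 → R at (8,5/2); v=(-2,-1)
3. t=5/2 → B at (3,0); v=(-2,1)
4. t=3/2 → L at (0,3/2); v=(2,1)
5. t=4 → R at (8,11/2); v=(-2,1)
6. t=7/2 → T at (1,9); v=(-2,-1)
7. t=1/2 → L at (0,17/2); v=(2,-1)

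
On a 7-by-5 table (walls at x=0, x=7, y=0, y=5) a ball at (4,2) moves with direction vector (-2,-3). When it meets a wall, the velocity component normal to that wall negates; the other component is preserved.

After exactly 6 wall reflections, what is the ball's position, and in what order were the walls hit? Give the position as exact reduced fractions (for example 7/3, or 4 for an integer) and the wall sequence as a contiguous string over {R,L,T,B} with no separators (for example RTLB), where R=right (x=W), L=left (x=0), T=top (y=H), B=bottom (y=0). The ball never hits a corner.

Final position: (20/3,5)
Wall sequence: BLTBRT

1. t=2/3 → B at (8/3,0); v=(-2,3)
2. t=4/3 → L at (0,4); v=(2,3)
3. t=1/3 → T at (2/3,5); v=(2,-3)
4. t=5/3 → B at (4,0); v=(2,3)
5. t=3/2 → R at (7,9/2); v=(-2,3)
6. t=1/6 → T at (20/3,5); v=(-2,-3)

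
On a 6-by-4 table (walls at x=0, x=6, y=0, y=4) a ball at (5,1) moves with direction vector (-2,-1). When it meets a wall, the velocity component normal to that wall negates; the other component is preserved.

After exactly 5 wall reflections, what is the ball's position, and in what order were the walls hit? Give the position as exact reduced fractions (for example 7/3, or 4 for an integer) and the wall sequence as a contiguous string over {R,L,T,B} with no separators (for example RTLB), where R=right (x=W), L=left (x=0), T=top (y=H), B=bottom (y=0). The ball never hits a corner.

1. t=1 → B at (3,0); v=(-2,1)
2. t=3/2 → L at (0,3/2); v=(2,1)
3. t=5/2 → T at (5,4); v=(2,-1)
4. t=1/2 → R at (6,7/2); v=(-2,-1)
5. t=3 → L at (0,1/2); v=(2,-1)

Final position: (0,1/2)
Wall sequence: BLTRL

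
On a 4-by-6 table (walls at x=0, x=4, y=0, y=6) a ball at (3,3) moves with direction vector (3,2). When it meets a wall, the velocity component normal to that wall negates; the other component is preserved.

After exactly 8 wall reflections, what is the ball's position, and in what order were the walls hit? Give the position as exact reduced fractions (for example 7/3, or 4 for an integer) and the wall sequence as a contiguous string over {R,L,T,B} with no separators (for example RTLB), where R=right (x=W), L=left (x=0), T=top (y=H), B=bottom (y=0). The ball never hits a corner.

1. t=1/3 → R at (4,11/3); v=(-3,2)
2. t=7/6 → T at (1/2,6); v=(-3,-2)
3. t=1/6 → L at (0,17/3); v=(3,-2)
4. t=4/3 → R at (4,3); v=(-3,-2)
5. t=4/3 → L at (0,1/3); v=(3,-2)
6. t=1/6 → B at (1/2,0); v=(3,2)
7. t=7/6 → R at (4,7/3); v=(-3,2)
8. t=4/3 → L at (0,5); v=(3,2)

Final position: (0,5)
Wall sequence: RTLRLBRL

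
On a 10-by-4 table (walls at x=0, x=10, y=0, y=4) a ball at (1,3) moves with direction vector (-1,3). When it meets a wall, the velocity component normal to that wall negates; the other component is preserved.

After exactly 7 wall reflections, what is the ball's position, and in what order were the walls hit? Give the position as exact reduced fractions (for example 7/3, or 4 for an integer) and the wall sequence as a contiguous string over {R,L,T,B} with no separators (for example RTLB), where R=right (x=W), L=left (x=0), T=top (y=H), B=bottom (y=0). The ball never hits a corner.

Final position: (6,0)
Wall sequence: TLBTBTB

1. t=1/3 → T at (2/3,4); v=(-1,-3)
2. t=2/3 → L at (0,2); v=(1,-3)
3. t=2/3 → B at (2/3,0); v=(1,3)
4. t=4/3 → T at (2,4); v=(1,-3)
5. t=4/3 → B at (10/3,0); v=(1,3)
6. t=4/3 → T at (14/3,4); v=(1,-3)
7. t=4/3 → B at (6,0); v=(1,3)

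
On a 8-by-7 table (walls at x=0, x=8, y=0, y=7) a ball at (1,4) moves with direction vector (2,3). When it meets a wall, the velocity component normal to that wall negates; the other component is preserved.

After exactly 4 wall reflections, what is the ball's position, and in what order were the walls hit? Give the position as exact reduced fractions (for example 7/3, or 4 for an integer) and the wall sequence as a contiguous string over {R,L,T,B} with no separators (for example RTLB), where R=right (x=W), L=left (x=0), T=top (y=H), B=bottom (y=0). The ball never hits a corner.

1. t=1 → T at (3,7); v=(2,-3)
2. t=7/3 → B at (23/3,0); v=(2,3)
3. t=1/6 → R at (8,1/2); v=(-2,3)
4. t=13/6 → T at (11/3,7); v=(-2,-3)

Final position: (11/3,7)
Wall sequence: TBRT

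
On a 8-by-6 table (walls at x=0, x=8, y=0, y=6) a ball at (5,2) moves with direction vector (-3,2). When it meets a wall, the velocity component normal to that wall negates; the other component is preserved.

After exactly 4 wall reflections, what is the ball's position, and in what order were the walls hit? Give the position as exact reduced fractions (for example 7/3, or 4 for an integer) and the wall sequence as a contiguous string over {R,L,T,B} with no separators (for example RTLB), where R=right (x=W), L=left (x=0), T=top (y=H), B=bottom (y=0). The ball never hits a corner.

Final position: (6,0)
Wall sequence: LTRB

1. t=5/3 → L at (0,16/3); v=(3,2)
2. t=1/3 → T at (1,6); v=(3,-2)
3. t=7/3 → R at (8,4/3); v=(-3,-2)
4. t=2/3 → B at (6,0); v=(-3,2)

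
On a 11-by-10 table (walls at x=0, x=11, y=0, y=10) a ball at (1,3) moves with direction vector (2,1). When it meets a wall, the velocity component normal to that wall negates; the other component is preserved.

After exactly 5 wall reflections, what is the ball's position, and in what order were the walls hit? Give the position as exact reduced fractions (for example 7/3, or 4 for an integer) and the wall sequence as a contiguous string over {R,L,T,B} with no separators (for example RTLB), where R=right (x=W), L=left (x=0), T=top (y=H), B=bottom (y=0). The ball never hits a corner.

Final position: (9,0)
Wall sequence: RTLRB

1. t=5 → R at (11,8); v=(-2,1)
2. t=2 → T at (7,10); v=(-2,-1)
3. t=7/2 → L at (0,13/2); v=(2,-1)
4. t=11/2 → R at (11,1); v=(-2,-1)
5. t=1 → B at (9,0); v=(-2,1)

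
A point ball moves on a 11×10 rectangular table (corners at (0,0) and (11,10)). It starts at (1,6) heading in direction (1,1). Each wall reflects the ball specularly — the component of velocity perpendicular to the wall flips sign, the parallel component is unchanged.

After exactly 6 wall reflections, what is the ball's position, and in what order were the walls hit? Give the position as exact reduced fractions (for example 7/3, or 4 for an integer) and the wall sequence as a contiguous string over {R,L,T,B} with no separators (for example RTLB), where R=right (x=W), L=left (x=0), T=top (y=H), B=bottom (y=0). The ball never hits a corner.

Final position: (11,2)
Wall sequence: TRBLTR

1. t=4 → T at (5,10); v=(1,-1)
2. t=6 → R at (11,4); v=(-1,-1)
3. t=4 → B at (7,0); v=(-1,1)
4. t=7 → L at (0,7); v=(1,1)
5. t=3 → T at (3,10); v=(1,-1)
6. t=8 → R at (11,2); v=(-1,-1)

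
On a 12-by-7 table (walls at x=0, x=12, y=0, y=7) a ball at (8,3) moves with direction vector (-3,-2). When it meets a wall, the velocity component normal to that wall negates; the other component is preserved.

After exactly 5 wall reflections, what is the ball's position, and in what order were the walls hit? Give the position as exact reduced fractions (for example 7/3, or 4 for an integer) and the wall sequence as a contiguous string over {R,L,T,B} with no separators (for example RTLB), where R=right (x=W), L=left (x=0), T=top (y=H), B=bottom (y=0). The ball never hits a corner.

1. t=3/2 → B at (7/2,0); v=(-3,2)
2. t=7/6 → L at (0,7/3); v=(3,2)
3. t=7/3 → T at (7,7); v=(3,-2)
4. t=5/3 → R at (12,11/3); v=(-3,-2)
5. t=11/6 → B at (13/2,0); v=(-3,2)

Final position: (13/2,0)
Wall sequence: BLTRB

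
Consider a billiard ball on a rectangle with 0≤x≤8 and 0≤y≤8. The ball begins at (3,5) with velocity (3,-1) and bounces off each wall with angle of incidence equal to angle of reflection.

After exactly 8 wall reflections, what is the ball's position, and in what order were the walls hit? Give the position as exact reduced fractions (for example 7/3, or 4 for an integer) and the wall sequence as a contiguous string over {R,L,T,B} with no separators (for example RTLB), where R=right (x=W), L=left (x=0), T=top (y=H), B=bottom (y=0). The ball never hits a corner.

Final position: (0,6)
Wall sequence: RLBRLRTL

1. t=5/3 → R at (8,10/3); v=(-3,-1)
2. t=8/3 → L at (0,2/3); v=(3,-1)
3. t=2/3 → B at (2,0); v=(3,1)
4. t=2 → R at (8,2); v=(-3,1)
5. t=8/3 → L at (0,14/3); v=(3,1)
6. t=8/3 → R at (8,22/3); v=(-3,1)
7. t=2/3 → T at (6,8); v=(-3,-1)
8. t=2 → L at (0,6); v=(3,-1)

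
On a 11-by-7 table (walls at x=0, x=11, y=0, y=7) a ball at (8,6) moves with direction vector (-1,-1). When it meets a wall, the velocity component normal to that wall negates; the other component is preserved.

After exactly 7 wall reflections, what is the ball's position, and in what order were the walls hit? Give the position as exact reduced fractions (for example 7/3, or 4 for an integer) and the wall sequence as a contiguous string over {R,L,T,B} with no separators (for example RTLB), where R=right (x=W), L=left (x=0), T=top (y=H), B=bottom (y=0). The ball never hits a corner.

Final position: (0,4)
Wall sequence: BLTRBTL

1. t=6 → B at (2,0); v=(-1,1)
2. t=2 → L at (0,2); v=(1,1)
3. t=5 → T at (5,7); v=(1,-1)
4. t=6 → R at (11,1); v=(-1,-1)
5. t=1 → B at (10,0); v=(-1,1)
6. t=7 → T at (3,7); v=(-1,-1)
7. t=3 → L at (0,4); v=(1,-1)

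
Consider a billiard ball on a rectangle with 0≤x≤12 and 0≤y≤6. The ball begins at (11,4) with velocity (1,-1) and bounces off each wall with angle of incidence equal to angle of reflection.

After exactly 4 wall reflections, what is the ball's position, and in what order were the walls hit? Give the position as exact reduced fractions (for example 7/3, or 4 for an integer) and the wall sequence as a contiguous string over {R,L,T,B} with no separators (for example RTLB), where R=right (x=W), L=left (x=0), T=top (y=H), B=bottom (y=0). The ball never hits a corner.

Final position: (0,3)
Wall sequence: RBTL

1. t=1 → R at (12,3); v=(-1,-1)
2. t=3 → B at (9,0); v=(-1,1)
3. t=6 → T at (3,6); v=(-1,-1)
4. t=3 → L at (0,3); v=(1,-1)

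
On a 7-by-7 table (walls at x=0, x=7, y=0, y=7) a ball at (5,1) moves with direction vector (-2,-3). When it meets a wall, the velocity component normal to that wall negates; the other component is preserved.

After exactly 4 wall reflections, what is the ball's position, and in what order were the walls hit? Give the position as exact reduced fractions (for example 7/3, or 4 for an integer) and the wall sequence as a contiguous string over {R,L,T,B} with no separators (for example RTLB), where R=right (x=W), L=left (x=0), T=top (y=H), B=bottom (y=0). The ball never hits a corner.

1. t=1/3 → B at (13/3,0); v=(-2,3)
2. t=13/6 → L at (0,13/2); v=(2,3)
3. t=1/6 → T at (1/3,7); v=(2,-3)
4. t=7/3 → B at (5,0); v=(2,3)

Final position: (5,0)
Wall sequence: BLTB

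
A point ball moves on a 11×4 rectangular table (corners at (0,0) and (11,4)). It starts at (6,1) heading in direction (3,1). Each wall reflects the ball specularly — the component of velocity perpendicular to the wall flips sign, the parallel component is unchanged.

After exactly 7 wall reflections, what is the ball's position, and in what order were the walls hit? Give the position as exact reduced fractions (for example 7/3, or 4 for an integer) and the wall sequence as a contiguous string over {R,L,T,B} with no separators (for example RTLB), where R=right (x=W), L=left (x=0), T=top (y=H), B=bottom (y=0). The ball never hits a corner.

Final position: (0,7/3)
Wall sequence: RTLBRTL

1. t=5/3 → R at (11,8/3); v=(-3,1)
2. t=4/3 → T at (7,4); v=(-3,-1)
3. t=7/3 → L at (0,5/3); v=(3,-1)
4. t=5/3 → B at (5,0); v=(3,1)
5. t=2 → R at (11,2); v=(-3,1)
6. t=2 → T at (5,4); v=(-3,-1)
7. t=5/3 → L at (0,7/3); v=(3,-1)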